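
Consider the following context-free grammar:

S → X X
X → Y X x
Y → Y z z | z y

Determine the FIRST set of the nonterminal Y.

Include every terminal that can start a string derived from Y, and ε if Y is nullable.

We compute FIRST(Y) using the standard algorithm.
FIRST(S) = {z}
FIRST(X) = {z}
FIRST(Y) = {z}
Therefore, FIRST(Y) = {z}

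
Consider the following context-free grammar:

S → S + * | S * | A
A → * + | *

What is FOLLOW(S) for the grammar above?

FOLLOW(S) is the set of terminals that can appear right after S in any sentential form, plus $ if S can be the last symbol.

We compute FOLLOW(S) using the standard algorithm.
FOLLOW(S) starts with {$}.
FIRST(A) = {*}
FIRST(S) = {*}
FOLLOW(A) = {$, *, +}
FOLLOW(S) = {$, *, +}
Therefore, FOLLOW(S) = {$, *, +}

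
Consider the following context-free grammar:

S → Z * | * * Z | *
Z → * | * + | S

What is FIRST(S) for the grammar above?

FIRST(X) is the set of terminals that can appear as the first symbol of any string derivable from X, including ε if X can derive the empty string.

We compute FIRST(S) using the standard algorithm.
FIRST(S) = {*}
FIRST(Z) = {*}
Therefore, FIRST(S) = {*}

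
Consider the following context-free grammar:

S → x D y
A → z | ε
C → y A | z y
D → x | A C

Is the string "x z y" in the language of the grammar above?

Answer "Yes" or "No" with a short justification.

No - no valid derivation exists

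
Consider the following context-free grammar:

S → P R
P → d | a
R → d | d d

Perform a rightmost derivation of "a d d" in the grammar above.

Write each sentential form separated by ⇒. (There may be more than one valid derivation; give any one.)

S ⇒ P R ⇒ P d d ⇒ a d d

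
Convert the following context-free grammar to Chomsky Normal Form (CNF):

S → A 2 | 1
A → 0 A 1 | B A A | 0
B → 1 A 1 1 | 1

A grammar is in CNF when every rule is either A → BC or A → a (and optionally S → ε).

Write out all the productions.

T2 → 2; S → 1; T0 → 0; T1 → 1; A → 0; B → 1; S → A T2; A → T0 X0; X0 → A T1; A → B X1; X1 → A A; B → T1 X2; X2 → A X3; X3 → T1 T1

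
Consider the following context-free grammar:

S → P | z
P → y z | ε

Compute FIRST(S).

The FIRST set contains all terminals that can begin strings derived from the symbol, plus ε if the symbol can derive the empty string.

We compute FIRST(S) using the standard algorithm.
FIRST(P) = {y, ε}
FIRST(S) = {y, z, ε}
Therefore, FIRST(S) = {y, z, ε}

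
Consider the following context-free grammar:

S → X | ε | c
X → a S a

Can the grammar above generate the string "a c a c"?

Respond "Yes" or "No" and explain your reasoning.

No - no valid derivation exists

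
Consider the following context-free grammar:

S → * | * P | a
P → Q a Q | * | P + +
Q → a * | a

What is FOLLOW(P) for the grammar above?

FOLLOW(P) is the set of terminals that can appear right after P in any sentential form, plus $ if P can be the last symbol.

We compute FOLLOW(P) using the standard algorithm.
FOLLOW(S) starts with {$}.
FIRST(P) = {*, a}
FIRST(Q) = {a}
FIRST(S) = {*, a}
FOLLOW(P) = {$, +}
FOLLOW(Q) = {$, +, a}
FOLLOW(S) = {$}
Therefore, FOLLOW(P) = {$, +}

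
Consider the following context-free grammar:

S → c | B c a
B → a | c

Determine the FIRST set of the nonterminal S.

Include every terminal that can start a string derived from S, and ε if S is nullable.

We compute FIRST(S) using the standard algorithm.
FIRST(B) = {a, c}
FIRST(S) = {a, c}
Therefore, FIRST(S) = {a, c}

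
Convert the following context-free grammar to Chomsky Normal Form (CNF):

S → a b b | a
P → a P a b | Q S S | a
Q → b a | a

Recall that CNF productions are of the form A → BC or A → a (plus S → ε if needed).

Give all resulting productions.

TA → a; TB → b; S → a; P → a; Q → a; S → TA X0; X0 → TB TB; P → TA X1; X1 → P X2; X2 → TA TB; P → Q X3; X3 → S S; Q → TB TA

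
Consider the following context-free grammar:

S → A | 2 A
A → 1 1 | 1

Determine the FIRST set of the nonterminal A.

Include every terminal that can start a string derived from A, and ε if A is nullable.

We compute FIRST(A) using the standard algorithm.
FIRST(A) = {1}
FIRST(S) = {1, 2}
Therefore, FIRST(A) = {1}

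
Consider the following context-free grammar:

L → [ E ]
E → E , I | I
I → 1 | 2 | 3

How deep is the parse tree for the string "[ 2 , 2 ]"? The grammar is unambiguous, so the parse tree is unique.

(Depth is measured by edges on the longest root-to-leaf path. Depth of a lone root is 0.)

4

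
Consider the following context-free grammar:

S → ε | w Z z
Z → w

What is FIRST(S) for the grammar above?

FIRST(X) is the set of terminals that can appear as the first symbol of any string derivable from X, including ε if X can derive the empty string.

We compute FIRST(S) using the standard algorithm.
FIRST(S) = {w, ε}
FIRST(Z) = {w}
Therefore, FIRST(S) = {w, ε}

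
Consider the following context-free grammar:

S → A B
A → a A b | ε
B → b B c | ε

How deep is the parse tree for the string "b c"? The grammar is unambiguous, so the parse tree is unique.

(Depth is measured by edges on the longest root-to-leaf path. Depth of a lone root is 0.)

3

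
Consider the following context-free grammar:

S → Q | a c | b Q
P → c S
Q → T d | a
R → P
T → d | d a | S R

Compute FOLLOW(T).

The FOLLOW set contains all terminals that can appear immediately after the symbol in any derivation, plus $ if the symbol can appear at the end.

We compute FOLLOW(T) using the standard algorithm.
FOLLOW(S) starts with {$}.
FIRST(P) = {c}
FIRST(Q) = {a, b, d}
FIRST(R) = {c}
FIRST(S) = {a, b, d}
FIRST(T) = {a, b, d}
FOLLOW(P) = {d}
FOLLOW(Q) = {$, c, d}
FOLLOW(R) = {d}
FOLLOW(S) = {$, c, d}
FOLLOW(T) = {d}
Therefore, FOLLOW(T) = {d}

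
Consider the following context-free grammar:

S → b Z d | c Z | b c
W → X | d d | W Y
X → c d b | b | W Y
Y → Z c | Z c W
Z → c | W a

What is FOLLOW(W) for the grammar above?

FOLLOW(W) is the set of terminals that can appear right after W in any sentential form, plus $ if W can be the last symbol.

We compute FOLLOW(W) using the standard algorithm.
FOLLOW(S) starts with {$}.
FIRST(S) = {b, c}
FIRST(W) = {b, c, d}
FIRST(X) = {b, c, d}
FIRST(Y) = {b, c, d}
FIRST(Z) = {b, c, d}
FOLLOW(S) = {$}
FOLLOW(W) = {a, b, c, d}
FOLLOW(X) = {a, b, c, d}
FOLLOW(Y) = {a, b, c, d}
FOLLOW(Z) = {$, c, d}
Therefore, FOLLOW(W) = {a, b, c, d}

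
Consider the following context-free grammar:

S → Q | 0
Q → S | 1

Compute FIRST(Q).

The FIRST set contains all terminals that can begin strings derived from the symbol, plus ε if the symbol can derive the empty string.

We compute FIRST(Q) using the standard algorithm.
FIRST(Q) = {0, 1}
FIRST(S) = {0, 1}
Therefore, FIRST(Q) = {0, 1}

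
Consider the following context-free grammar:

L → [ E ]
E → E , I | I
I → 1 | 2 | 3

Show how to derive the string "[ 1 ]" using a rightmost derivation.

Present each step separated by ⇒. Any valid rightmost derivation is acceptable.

L ⇒ [ E ] ⇒ [ I ] ⇒ [ 1 ]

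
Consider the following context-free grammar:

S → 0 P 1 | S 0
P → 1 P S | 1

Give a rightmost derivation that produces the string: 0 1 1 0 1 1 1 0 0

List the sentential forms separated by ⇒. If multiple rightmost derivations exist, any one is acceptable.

S ⇒ S 0 ⇒ S 0 0 ⇒ 0 P 1 0 0 ⇒ 0 1 P S 1 0 0 ⇒ 0 1 P 0 P 1 1 0 0 ⇒ 0 1 P 0 1 1 1 0 0 ⇒ 0 1 1 0 1 1 1 0 0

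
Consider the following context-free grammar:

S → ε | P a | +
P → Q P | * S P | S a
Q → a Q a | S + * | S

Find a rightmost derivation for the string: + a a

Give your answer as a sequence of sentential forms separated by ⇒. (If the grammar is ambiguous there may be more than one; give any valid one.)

S ⇒ P a ⇒ S a a ⇒ + a a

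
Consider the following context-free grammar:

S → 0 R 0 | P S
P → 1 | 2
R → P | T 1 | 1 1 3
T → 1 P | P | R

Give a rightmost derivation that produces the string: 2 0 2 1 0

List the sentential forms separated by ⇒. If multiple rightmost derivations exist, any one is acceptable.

S ⇒ P S ⇒ P 0 R 0 ⇒ P 0 T 1 0 ⇒ P 0 P 1 0 ⇒ P 0 2 1 0 ⇒ 2 0 2 1 0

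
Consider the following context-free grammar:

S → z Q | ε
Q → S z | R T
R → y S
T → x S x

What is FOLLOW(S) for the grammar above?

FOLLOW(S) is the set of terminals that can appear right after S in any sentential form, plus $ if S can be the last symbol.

We compute FOLLOW(S) using the standard algorithm.
FOLLOW(S) starts with {$}.
FIRST(Q) = {y, z}
FIRST(R) = {y}
FIRST(S) = {z, ε}
FIRST(T) = {x}
FOLLOW(Q) = {$, x, z}
FOLLOW(R) = {x}
FOLLOW(S) = {$, x, z}
FOLLOW(T) = {$, x, z}
Therefore, FOLLOW(S) = {$, x, z}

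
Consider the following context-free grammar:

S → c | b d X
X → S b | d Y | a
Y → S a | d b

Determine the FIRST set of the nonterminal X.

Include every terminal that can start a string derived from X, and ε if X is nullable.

We compute FIRST(X) using the standard algorithm.
FIRST(S) = {b, c}
FIRST(X) = {a, b, c, d}
FIRST(Y) = {b, c, d}
Therefore, FIRST(X) = {a, b, c, d}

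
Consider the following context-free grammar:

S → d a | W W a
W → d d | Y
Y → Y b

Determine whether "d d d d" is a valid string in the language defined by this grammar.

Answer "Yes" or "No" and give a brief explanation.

No - no valid derivation exists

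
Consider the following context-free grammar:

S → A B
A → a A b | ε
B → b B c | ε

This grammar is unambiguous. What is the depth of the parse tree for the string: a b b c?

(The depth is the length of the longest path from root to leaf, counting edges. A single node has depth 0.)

3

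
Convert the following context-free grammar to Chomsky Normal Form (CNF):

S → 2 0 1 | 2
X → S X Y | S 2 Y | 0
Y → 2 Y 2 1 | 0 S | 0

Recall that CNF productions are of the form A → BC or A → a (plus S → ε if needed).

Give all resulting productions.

T2 → 2; T0 → 0; T1 → 1; S → 2; X → 0; Y → 0; S → T2 X0; X0 → T0 T1; X → S X1; X1 → X Y; X → S X2; X2 → T2 Y; Y → T2 X3; X3 → Y X4; X4 → T2 T1; Y → T0 S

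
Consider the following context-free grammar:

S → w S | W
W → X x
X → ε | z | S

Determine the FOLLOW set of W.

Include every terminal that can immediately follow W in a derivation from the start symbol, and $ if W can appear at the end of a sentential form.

We compute FOLLOW(W) using the standard algorithm.
FOLLOW(S) starts with {$}.
FIRST(S) = {w, x, z}
FIRST(W) = {w, x, z}
FIRST(X) = {w, x, z, ε}
FOLLOW(S) = {$, x}
FOLLOW(W) = {$, x}
FOLLOW(X) = {x}
Therefore, FOLLOW(W) = {$, x}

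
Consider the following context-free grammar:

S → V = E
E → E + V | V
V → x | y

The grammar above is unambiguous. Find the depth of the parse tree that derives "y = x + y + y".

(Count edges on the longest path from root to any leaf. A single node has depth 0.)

5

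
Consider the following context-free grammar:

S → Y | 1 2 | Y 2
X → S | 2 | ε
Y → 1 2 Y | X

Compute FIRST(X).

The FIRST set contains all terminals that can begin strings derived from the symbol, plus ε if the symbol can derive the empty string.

We compute FIRST(X) using the standard algorithm.
FIRST(S) = {1, 2, ε}
FIRST(X) = {1, 2, ε}
FIRST(Y) = {1, 2, ε}
Therefore, FIRST(X) = {1, 2, ε}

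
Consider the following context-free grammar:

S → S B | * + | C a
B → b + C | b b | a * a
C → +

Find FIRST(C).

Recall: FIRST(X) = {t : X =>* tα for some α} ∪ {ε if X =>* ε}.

We compute FIRST(C) using the standard algorithm.
FIRST(B) = {a, b}
FIRST(C) = {+}
FIRST(S) = {*, +}
Therefore, FIRST(C) = {+}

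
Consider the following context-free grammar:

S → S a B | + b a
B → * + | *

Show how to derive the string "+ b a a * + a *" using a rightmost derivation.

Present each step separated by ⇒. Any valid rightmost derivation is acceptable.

S ⇒ S a B ⇒ S a * ⇒ S a B a * ⇒ S a * + a * ⇒ + b a a * + a *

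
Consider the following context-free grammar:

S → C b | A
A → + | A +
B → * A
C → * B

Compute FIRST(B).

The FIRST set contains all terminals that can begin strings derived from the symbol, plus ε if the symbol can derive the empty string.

We compute FIRST(B) using the standard algorithm.
FIRST(A) = {+}
FIRST(B) = {*}
FIRST(C) = {*}
FIRST(S) = {*, +}
Therefore, FIRST(B) = {*}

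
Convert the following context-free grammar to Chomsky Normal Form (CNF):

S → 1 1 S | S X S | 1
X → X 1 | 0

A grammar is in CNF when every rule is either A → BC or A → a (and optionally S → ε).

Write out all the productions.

T1 → 1; S → 1; X → 0; S → T1 X0; X0 → T1 S; S → S X1; X1 → X S; X → X T1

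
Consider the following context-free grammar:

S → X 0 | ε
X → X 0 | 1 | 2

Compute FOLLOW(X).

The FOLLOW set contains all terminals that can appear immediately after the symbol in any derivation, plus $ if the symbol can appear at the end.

We compute FOLLOW(X) using the standard algorithm.
FOLLOW(S) starts with {$}.
FIRST(S) = {1, 2, ε}
FIRST(X) = {1, 2}
FOLLOW(S) = {$}
FOLLOW(X) = {0}
Therefore, FOLLOW(X) = {0}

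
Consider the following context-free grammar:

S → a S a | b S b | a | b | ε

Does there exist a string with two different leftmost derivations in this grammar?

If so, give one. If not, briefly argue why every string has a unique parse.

No - every string in the language has a unique leftmost derivation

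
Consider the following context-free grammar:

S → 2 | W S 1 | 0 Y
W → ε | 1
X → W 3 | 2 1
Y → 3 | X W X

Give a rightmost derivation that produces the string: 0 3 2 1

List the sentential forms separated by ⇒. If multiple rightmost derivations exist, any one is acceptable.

S ⇒ 0 Y ⇒ 0 X W X ⇒ 0 X W 2 1 ⇒ 0 X 2 1 ⇒ 0 W 3 2 1 ⇒ 0 3 2 1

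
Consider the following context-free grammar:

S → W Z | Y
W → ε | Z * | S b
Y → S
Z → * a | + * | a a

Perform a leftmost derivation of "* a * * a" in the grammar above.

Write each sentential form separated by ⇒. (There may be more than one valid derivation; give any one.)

S ⇒ W Z ⇒ Z * Z ⇒ * a * Z ⇒ * a * * a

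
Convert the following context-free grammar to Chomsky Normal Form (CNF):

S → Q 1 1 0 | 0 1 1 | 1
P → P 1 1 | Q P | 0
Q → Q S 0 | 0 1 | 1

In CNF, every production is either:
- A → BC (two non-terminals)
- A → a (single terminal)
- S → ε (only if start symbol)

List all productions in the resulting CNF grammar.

T1 → 1; T0 → 0; S → 1; P → 0; Q → 1; S → Q X0; X0 → T1 X1; X1 → T1 T0; S → T0 X2; X2 → T1 T1; P → P X3; X3 → T1 T1; P → Q P; Q → Q X4; X4 → S T0; Q → T0 T1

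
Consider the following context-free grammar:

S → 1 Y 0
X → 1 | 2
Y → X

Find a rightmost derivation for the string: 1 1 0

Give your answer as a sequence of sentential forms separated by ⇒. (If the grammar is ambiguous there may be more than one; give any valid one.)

S ⇒ 1 Y 0 ⇒ 1 X 0 ⇒ 1 1 0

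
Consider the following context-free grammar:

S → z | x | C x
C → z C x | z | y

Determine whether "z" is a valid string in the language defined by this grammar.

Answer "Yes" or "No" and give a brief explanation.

Yes - a valid derivation exists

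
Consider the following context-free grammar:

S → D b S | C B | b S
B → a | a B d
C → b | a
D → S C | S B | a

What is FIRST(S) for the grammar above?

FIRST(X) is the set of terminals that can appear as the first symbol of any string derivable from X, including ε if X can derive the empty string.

We compute FIRST(S) using the standard algorithm.
FIRST(B) = {a}
FIRST(C) = {a, b}
FIRST(D) = {a, b}
FIRST(S) = {a, b}
Therefore, FIRST(S) = {a, b}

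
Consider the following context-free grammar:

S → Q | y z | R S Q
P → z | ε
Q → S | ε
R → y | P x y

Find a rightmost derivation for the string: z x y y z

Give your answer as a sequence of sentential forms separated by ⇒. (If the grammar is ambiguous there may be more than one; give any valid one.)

S ⇒ R S Q ⇒ R S ⇒ R y z ⇒ P x y y z ⇒ z x y y z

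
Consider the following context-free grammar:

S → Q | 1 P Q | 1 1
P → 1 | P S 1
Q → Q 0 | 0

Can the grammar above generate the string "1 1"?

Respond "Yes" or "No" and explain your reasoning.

Yes - a valid derivation exists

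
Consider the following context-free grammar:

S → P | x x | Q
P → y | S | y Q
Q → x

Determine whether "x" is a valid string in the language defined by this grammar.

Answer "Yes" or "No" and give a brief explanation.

Yes - a valid derivation exists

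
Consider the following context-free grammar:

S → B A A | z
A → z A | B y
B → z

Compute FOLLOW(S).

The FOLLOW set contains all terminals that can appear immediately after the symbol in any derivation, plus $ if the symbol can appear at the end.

We compute FOLLOW(S) using the standard algorithm.
FOLLOW(S) starts with {$}.
FIRST(A) = {z}
FIRST(B) = {z}
FIRST(S) = {z}
FOLLOW(A) = {$, z}
FOLLOW(B) = {y, z}
FOLLOW(S) = {$}
Therefore, FOLLOW(S) = {$}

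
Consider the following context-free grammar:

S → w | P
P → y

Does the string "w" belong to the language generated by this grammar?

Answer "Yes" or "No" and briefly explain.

Yes - a valid derivation exists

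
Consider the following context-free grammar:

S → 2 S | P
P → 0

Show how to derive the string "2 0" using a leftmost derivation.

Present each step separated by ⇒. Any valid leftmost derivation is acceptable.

S ⇒ 2 S ⇒ 2 P ⇒ 2 0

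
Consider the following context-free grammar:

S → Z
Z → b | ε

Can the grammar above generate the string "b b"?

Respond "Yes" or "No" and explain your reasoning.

No - no valid derivation exists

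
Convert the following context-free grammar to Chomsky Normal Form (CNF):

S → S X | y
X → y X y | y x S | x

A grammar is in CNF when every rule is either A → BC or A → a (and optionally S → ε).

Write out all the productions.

S → y; TY → y; TX → x; X → x; S → S X; X → TY X0; X0 → X TY; X → TY X1; X1 → TX S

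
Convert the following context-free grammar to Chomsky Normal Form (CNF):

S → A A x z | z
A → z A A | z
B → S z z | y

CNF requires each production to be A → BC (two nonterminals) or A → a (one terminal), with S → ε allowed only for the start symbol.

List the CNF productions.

TX → x; TZ → z; S → z; A → z; B → y; S → A X0; X0 → A X1; X1 → TX TZ; A → TZ X2; X2 → A A; B → S X3; X3 → TZ TZ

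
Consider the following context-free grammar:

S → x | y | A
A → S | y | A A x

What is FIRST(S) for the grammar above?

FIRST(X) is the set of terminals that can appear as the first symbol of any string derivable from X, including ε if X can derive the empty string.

We compute FIRST(S) using the standard algorithm.
FIRST(A) = {x, y}
FIRST(S) = {x, y}
Therefore, FIRST(S) = {x, y}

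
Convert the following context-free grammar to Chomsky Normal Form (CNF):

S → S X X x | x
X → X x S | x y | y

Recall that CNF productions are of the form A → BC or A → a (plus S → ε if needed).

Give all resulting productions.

TX → x; S → x; TY → y; X → y; S → S X0; X0 → X X1; X1 → X TX; X → X X2; X2 → TX S; X → TX TY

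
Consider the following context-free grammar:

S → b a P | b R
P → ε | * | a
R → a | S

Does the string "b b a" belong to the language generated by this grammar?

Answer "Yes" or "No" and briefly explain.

Yes - a valid derivation exists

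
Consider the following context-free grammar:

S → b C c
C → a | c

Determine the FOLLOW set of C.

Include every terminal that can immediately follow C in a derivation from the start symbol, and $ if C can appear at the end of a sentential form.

We compute FOLLOW(C) using the standard algorithm.
FOLLOW(S) starts with {$}.
FIRST(C) = {a, c}
FIRST(S) = {b}
FOLLOW(C) = {c}
FOLLOW(S) = {$}
Therefore, FOLLOW(C) = {c}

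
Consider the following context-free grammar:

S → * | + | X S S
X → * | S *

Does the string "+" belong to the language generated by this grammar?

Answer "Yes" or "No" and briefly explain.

Yes - a valid derivation exists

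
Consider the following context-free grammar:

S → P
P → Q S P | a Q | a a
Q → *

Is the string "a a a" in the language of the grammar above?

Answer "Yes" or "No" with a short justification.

No - no valid derivation exists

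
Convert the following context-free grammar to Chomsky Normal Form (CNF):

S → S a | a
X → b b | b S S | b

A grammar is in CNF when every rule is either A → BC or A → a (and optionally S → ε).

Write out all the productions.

TA → a; S → a; TB → b; X → b; S → S TA; X → TB TB; X → TB X0; X0 → S S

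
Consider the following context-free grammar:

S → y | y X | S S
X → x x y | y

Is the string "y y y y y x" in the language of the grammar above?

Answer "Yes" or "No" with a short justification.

No - no valid derivation exists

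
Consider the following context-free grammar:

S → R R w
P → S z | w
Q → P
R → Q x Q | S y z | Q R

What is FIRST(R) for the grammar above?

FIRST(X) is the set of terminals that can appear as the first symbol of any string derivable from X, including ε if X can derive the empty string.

We compute FIRST(R) using the standard algorithm.
FIRST(P) = {w}
FIRST(Q) = {w}
FIRST(R) = {w}
FIRST(S) = {w}
Therefore, FIRST(R) = {w}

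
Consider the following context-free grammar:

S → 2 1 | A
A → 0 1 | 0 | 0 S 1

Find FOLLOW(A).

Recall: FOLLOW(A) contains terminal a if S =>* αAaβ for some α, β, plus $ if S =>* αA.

We compute FOLLOW(A) using the standard algorithm.
FOLLOW(S) starts with {$}.
FIRST(A) = {0}
FIRST(S) = {0, 2}
FOLLOW(A) = {$, 1}
FOLLOW(S) = {$, 1}
Therefore, FOLLOW(A) = {$, 1}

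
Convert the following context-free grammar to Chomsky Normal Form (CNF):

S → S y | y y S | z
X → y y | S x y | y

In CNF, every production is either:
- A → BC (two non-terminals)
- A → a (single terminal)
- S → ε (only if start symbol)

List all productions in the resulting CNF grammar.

TY → y; S → z; TX → x; X → y; S → S TY; S → TY X0; X0 → TY S; X → TY TY; X → S X1; X1 → TX TY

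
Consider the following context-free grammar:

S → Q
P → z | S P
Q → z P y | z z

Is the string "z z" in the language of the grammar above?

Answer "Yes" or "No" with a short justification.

Yes - a valid derivation exists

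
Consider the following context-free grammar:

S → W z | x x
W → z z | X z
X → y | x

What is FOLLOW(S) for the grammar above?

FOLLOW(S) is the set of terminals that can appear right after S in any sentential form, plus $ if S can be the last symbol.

We compute FOLLOW(S) using the standard algorithm.
FOLLOW(S) starts with {$}.
FIRST(S) = {x, y, z}
FIRST(W) = {x, y, z}
FIRST(X) = {x, y}
FOLLOW(S) = {$}
FOLLOW(W) = {z}
FOLLOW(X) = {z}
Therefore, FOLLOW(S) = {$}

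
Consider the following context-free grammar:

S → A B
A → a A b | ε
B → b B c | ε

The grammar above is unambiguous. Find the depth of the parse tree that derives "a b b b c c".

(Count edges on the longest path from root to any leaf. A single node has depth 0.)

4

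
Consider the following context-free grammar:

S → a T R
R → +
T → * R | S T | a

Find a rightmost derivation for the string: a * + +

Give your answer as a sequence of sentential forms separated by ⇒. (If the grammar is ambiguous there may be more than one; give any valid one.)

S ⇒ a T R ⇒ a T + ⇒ a * R + ⇒ a * + +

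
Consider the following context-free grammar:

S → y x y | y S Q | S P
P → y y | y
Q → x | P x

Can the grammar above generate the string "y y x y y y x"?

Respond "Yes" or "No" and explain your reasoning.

Yes - a valid derivation exists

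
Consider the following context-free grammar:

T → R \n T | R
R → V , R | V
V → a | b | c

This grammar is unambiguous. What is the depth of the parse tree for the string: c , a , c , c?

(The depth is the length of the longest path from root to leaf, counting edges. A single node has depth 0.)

6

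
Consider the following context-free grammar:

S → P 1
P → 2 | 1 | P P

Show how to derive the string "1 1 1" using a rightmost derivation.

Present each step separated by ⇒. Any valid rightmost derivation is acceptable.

S ⇒ P 1 ⇒ P P 1 ⇒ P 1 1 ⇒ 1 1 1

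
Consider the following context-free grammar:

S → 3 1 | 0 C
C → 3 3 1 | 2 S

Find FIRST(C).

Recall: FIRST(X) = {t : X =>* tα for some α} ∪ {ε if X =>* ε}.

We compute FIRST(C) using the standard algorithm.
FIRST(C) = {2, 3}
FIRST(S) = {0, 3}
Therefore, FIRST(C) = {2, 3}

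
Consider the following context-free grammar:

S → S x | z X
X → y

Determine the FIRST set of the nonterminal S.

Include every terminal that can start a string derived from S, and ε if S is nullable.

We compute FIRST(S) using the standard algorithm.
FIRST(S) = {z}
FIRST(X) = {y}
Therefore, FIRST(S) = {z}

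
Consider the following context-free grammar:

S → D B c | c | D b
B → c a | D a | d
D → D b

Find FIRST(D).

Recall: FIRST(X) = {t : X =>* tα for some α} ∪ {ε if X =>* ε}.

We compute FIRST(D) using the standard algorithm.
FIRST(B) = {c, d}
FIRST(D) = {}
FIRST(S) = {c}
Therefore, FIRST(D) = {}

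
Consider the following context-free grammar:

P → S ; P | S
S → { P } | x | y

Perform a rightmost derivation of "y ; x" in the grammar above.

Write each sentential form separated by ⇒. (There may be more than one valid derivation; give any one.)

P ⇒ S ; P ⇒ S ; S ⇒ S ; x ⇒ y ; x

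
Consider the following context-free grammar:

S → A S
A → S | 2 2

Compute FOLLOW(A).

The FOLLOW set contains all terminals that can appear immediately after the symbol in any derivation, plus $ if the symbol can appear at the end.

We compute FOLLOW(A) using the standard algorithm.
FOLLOW(S) starts with {$}.
FIRST(A) = {2}
FIRST(S) = {2}
FOLLOW(A) = {2}
FOLLOW(S) = {$, 2}
Therefore, FOLLOW(A) = {2}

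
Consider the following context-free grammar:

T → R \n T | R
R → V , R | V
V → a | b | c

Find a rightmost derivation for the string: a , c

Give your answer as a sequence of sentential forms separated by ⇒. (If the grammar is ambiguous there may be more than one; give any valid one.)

T ⇒ R ⇒ V , R ⇒ V , V ⇒ V , c ⇒ a , c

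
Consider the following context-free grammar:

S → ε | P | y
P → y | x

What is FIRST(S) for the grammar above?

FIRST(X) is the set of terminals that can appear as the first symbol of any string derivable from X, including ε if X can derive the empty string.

We compute FIRST(S) using the standard algorithm.
FIRST(P) = {x, y}
FIRST(S) = {x, y, ε}
Therefore, FIRST(S) = {x, y, ε}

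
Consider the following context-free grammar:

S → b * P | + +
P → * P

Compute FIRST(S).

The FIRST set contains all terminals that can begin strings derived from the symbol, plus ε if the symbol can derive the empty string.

We compute FIRST(S) using the standard algorithm.
FIRST(P) = {*}
FIRST(S) = {+, b}
Therefore, FIRST(S) = {+, b}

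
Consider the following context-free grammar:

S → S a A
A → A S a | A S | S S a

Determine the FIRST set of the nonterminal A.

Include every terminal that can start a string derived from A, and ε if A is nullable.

We compute FIRST(A) using the standard algorithm.
FIRST(A) = {}
FIRST(S) = {}
Therefore, FIRST(A) = {}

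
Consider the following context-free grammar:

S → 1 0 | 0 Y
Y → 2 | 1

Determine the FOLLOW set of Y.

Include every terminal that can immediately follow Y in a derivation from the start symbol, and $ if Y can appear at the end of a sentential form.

We compute FOLLOW(Y) using the standard algorithm.
FOLLOW(S) starts with {$}.
FIRST(S) = {0, 1}
FIRST(Y) = {1, 2}
FOLLOW(S) = {$}
FOLLOW(Y) = {$}
Therefore, FOLLOW(Y) = {$}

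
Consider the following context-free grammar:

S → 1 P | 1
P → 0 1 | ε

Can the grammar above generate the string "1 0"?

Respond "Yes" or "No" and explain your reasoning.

No - no valid derivation exists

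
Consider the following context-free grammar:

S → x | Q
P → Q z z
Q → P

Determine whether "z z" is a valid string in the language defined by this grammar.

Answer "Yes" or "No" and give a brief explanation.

No - no valid derivation exists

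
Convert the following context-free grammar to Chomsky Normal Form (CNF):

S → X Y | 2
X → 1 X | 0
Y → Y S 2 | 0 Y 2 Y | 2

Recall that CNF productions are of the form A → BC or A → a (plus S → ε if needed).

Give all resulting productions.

S → 2; T1 → 1; X → 0; T2 → 2; T0 → 0; Y → 2; S → X Y; X → T1 X; Y → Y X0; X0 → S T2; Y → T0 X1; X1 → Y X2; X2 → T2 Y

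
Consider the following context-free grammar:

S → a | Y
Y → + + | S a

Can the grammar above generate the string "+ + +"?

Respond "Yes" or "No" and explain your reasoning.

No - no valid derivation exists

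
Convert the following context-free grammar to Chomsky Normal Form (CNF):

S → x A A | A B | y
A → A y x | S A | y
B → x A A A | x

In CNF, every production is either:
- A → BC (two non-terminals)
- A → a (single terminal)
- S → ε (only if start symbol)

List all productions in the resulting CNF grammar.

TX → x; S → y; TY → y; A → y; B → x; S → TX X0; X0 → A A; S → A B; A → A X1; X1 → TY TX; A → S A; B → TX X2; X2 → A X3; X3 → A A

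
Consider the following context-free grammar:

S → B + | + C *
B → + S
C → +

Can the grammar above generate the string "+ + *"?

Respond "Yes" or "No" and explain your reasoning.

Yes - a valid derivation exists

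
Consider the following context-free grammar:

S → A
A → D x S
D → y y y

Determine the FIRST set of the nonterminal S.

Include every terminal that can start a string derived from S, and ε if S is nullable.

We compute FIRST(S) using the standard algorithm.
FIRST(A) = {y}
FIRST(D) = {y}
FIRST(S) = {y}
Therefore, FIRST(S) = {y}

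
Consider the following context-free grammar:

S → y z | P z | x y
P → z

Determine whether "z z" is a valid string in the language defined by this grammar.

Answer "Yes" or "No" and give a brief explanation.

Yes - a valid derivation exists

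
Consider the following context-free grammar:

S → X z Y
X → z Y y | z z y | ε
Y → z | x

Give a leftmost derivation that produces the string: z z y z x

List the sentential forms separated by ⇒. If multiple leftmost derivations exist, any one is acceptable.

S ⇒ X z Y ⇒ z z y z Y ⇒ z z y z x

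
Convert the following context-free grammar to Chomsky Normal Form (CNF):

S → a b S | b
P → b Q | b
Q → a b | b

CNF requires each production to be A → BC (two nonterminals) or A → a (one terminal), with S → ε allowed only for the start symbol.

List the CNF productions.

TA → a; TB → b; S → b; P → b; Q → b; S → TA X0; X0 → TB S; P → TB Q; Q → TA TB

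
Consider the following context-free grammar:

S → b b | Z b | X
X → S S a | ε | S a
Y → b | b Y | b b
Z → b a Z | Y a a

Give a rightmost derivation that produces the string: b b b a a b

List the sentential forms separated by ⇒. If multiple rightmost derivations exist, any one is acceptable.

S ⇒ Z b ⇒ Y a a b ⇒ b Y a a b ⇒ b b b a a b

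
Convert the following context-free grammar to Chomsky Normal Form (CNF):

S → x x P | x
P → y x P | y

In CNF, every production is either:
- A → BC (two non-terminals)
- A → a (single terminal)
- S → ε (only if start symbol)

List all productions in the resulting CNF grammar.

TX → x; S → x; TY → y; P → y; S → TX X0; X0 → TX P; P → TY X1; X1 → TX P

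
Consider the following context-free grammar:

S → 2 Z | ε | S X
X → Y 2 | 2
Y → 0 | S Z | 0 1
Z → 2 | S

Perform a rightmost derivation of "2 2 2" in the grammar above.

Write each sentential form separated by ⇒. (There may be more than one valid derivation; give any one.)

S ⇒ 2 Z ⇒ 2 S ⇒ 2 2 Z ⇒ 2 2 2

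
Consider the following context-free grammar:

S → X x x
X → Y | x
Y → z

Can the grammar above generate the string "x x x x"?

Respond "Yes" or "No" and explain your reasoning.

No - no valid derivation exists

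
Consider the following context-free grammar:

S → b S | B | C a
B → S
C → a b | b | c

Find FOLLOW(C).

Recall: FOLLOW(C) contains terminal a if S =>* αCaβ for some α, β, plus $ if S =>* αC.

We compute FOLLOW(C) using the standard algorithm.
FOLLOW(S) starts with {$}.
FIRST(B) = {a, b, c}
FIRST(C) = {a, b, c}
FIRST(S) = {a, b, c}
FOLLOW(B) = {$}
FOLLOW(C) = {a}
FOLLOW(S) = {$}
Therefore, FOLLOW(C) = {a}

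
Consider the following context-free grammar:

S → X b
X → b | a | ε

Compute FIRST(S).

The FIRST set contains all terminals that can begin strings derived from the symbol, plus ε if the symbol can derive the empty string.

We compute FIRST(S) using the standard algorithm.
FIRST(S) = {a, b}
FIRST(X) = {a, b, ε}
Therefore, FIRST(S) = {a, b}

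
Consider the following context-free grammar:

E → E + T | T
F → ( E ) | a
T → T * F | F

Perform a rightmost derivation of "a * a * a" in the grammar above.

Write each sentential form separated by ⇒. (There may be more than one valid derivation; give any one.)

E ⇒ T ⇒ T * F ⇒ T * a ⇒ T * F * a ⇒ T * a * a ⇒ F * a * a ⇒ a * a * a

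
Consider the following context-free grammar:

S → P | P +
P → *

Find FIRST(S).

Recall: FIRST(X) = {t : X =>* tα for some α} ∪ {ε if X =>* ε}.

We compute FIRST(S) using the standard algorithm.
FIRST(P) = {*}
FIRST(S) = {*}
Therefore, FIRST(S) = {*}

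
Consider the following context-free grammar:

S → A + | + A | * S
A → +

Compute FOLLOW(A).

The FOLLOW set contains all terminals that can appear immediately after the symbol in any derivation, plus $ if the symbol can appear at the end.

We compute FOLLOW(A) using the standard algorithm.
FOLLOW(S) starts with {$}.
FIRST(A) = {+}
FIRST(S) = {*, +}
FOLLOW(A) = {$, +}
FOLLOW(S) = {$}
Therefore, FOLLOW(A) = {$, +}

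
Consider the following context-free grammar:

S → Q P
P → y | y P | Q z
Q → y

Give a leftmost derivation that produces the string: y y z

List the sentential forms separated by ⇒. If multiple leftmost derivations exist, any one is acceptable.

S ⇒ Q P ⇒ y P ⇒ y Q z ⇒ y y z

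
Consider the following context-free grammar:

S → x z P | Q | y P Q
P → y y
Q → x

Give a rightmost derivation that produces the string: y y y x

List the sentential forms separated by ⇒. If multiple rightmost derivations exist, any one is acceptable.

S ⇒ y P Q ⇒ y P x ⇒ y y y x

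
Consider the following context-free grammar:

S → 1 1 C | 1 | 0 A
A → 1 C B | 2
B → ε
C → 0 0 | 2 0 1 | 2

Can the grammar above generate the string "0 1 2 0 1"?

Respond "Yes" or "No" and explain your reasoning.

Yes - a valid derivation exists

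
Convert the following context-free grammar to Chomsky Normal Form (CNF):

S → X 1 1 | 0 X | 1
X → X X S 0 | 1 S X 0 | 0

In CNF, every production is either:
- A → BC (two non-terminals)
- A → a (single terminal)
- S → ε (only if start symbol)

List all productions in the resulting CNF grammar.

T1 → 1; T0 → 0; S → 1; X → 0; S → X X0; X0 → T1 T1; S → T0 X; X → X X1; X1 → X X2; X2 → S T0; X → T1 X3; X3 → S X4; X4 → X T0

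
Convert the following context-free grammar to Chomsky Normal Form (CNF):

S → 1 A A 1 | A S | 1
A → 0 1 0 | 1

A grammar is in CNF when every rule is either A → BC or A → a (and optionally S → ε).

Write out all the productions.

T1 → 1; S → 1; T0 → 0; A → 1; S → T1 X0; X0 → A X1; X1 → A T1; S → A S; A → T0 X2; X2 → T1 T0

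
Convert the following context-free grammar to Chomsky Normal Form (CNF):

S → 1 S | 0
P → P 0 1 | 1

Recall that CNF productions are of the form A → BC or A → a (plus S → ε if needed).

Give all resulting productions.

T1 → 1; S → 0; T0 → 0; P → 1; S → T1 S; P → P X0; X0 → T0 T1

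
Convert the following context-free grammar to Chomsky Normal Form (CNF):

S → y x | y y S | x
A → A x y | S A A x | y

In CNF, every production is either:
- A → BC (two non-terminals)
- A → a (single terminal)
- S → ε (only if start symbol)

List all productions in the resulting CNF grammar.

TY → y; TX → x; S → x; A → y; S → TY TX; S → TY X0; X0 → TY S; A → A X1; X1 → TX TY; A → S X2; X2 → A X3; X3 → A TX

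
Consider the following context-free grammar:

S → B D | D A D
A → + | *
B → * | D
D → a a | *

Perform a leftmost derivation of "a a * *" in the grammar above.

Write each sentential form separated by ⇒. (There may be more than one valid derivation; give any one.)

S ⇒ D A D ⇒ a a A D ⇒ a a * D ⇒ a a * *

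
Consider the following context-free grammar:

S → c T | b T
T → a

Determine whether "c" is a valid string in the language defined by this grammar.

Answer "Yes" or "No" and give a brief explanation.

No - no valid derivation exists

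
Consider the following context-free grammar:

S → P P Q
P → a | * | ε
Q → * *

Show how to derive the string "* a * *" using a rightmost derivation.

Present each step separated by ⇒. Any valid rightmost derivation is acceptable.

S ⇒ P P Q ⇒ P P * * ⇒ P a * * ⇒ * a * *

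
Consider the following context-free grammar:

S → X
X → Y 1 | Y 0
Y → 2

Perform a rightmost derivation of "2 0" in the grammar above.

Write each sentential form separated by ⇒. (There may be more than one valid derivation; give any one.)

S ⇒ X ⇒ Y 0 ⇒ 2 0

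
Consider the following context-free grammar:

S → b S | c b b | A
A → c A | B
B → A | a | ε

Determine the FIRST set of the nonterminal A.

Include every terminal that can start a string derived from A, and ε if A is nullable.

We compute FIRST(A) using the standard algorithm.
FIRST(A) = {a, c, ε}
FIRST(B) = {a, c, ε}
FIRST(S) = {a, b, c, ε}
Therefore, FIRST(A) = {a, c, ε}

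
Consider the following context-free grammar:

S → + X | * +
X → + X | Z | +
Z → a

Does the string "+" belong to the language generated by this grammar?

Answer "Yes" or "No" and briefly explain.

No - no valid derivation exists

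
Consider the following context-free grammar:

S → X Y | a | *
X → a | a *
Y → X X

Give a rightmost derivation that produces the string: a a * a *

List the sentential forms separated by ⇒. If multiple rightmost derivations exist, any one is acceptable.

S ⇒ X Y ⇒ X X X ⇒ X X a * ⇒ X a * a * ⇒ a a * a *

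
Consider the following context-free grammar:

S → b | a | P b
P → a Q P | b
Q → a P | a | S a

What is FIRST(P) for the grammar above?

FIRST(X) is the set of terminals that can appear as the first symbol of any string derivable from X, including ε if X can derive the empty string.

We compute FIRST(P) using the standard algorithm.
FIRST(P) = {a, b}
FIRST(Q) = {a, b}
FIRST(S) = {a, b}
Therefore, FIRST(P) = {a, b}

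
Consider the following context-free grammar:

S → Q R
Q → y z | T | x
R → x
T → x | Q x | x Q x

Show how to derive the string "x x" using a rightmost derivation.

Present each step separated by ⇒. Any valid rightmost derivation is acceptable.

S ⇒ Q R ⇒ Q x ⇒ x x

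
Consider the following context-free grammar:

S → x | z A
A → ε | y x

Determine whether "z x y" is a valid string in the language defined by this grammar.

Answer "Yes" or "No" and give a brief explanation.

No - no valid derivation exists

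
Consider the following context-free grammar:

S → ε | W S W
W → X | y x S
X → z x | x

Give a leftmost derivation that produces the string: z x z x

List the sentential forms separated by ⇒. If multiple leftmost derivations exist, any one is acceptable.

S ⇒ W S W ⇒ X S W ⇒ z x S W ⇒ z x W ⇒ z x X ⇒ z x z x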